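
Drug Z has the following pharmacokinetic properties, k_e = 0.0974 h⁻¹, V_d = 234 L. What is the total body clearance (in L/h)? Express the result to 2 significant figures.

CL = k × Vd = 0.0974 × 234 = 22.79 L/h

23 L/h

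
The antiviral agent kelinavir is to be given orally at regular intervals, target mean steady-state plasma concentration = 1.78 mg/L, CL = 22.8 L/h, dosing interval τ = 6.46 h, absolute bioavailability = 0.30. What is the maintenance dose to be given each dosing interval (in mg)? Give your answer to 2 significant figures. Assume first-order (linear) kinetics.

At steady state, F × (Dose/τ) = Css × CL.
Dose = Css × CL × τ / F = 1.78 × 22.80 × 6.46 / 0.30 = 873.9 mg

870 mg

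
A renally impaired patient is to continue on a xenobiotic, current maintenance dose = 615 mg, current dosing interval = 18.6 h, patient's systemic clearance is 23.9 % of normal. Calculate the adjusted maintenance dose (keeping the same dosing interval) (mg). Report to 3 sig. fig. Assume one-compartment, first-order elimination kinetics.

To keep the same average steady-state level, dosing rate must scale with clearance.
CL ratio = 23.9 / 100 = 0.2390
New dose (same interval) = 615 × 0.2390 = 147.0 mg

147 mg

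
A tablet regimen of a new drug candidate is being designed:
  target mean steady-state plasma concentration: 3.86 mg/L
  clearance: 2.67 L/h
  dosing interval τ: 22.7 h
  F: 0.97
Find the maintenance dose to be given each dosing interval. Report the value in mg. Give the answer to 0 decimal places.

At steady state, F × (Dose/τ) = Css × CL.
Dose = Css × CL × τ / F = 3.86 × 2.670 × 22.7 / 0.97 = 241.2 mg

241 mg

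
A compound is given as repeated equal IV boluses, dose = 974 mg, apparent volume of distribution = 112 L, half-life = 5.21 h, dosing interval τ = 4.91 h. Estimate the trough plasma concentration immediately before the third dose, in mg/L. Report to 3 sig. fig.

C₀ per dose = Dose / Vd = 974 / 112 = 8.696 mg/L
k = ln2 / t½ = 0.693147 / 5.21 = 0.1330 h⁻¹
Fraction remaining after one interval: r = e^(−kτ) = e^(−0.1330 × 4.91) = 0.5205
Before dose 3, 2 doses have been given (aged 1τ, 2τ).
C_trough = C₀ × (r + r²) = 8.696 × (0.5205 + 0.2709) = 6.882 mg/L

6.88 mg/L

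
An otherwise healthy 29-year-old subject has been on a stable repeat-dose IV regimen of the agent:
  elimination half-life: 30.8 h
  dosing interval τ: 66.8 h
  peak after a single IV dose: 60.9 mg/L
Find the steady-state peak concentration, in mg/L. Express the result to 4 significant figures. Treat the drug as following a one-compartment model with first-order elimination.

k = ln2 / t½ = 0.693147 / 30.8 = 0.02250 h⁻¹
e^(−kτ) = e^(−0.02250 × 66.8) = 0.2225
Accumulation ratio R = 1 / (1 − e^(−kτ)) = 1 / (1 − 0.2225) = 1.286
Steady-state peak = C₀ × R = 60.9 × 1.286 = 78.32 mg/L

78.32 mg/L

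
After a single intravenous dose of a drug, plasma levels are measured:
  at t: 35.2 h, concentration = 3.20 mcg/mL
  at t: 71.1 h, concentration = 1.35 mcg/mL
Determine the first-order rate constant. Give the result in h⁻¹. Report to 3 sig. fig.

0.0240 h⁻¹

k = ln(C₁/C₂) / (t₂ − t₁) = ln(3.20/1.35) / (71.1 − 35.2)
  = 0.8630 / 35.90 = 0.02404 h⁻¹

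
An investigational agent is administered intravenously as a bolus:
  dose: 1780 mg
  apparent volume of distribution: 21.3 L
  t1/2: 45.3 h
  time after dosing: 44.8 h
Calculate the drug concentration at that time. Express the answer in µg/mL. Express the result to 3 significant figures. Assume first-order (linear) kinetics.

C₀ = Dose / Vd = 1780 / 21.3 = 83.57 mg/L
k = ln2 / t½ = 0.693147 / 45.3 = 0.01530 h⁻¹
C = C₀ · e^(−k·t) = 83.57 × e^(−0.01530 × 44.8)
  = 83.57 × 0.5039 = 42.11 mg/L
(42.11 mg/L = 42.11 µg/mL)

42.1 µg/mL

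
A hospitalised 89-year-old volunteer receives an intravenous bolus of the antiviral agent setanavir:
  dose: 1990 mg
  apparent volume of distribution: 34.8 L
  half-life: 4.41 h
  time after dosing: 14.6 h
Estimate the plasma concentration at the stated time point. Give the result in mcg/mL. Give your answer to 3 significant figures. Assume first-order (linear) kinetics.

5.76 mcg/mL

C₀ = Dose / Vd = 1990 / 34.8 = 57.18 mg/L
k = ln2 / t½ = 0.693147 / 4.41 = 0.1572 h⁻¹
C = C₀ · e^(−k·t) = 57.18 × e^(−0.1572 × 14.6)
  = 57.18 × 0.1007 = 5.758 mg/L
(5.758 mg/L = 5.758 mcg/mL)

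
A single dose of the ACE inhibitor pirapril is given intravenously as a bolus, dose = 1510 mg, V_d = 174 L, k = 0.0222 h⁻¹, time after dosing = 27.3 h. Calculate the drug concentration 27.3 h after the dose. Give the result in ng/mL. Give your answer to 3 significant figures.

4730 ng/mL

C₀ = Dose / Vd = 1510 / 174 = 8.678 mg/L
C = C₀ · e^(−k·t) = 8.678 × e^(−0.02220 × 27.3)
  = 8.678 × 0.5455 = 4.734 mg/L
Convert: 4.734 mg/L × 1000 = 4734 ng/mL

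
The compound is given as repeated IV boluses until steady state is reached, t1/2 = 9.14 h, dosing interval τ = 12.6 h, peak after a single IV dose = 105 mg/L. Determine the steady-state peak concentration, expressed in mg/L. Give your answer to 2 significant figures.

k = ln2 / t½ = 0.693147 / 9.14 = 0.07584 h⁻¹
e^(−kτ) = e^(−0.07584 × 12.6) = 0.3846
Accumulation ratio R = 1 / (1 − e^(−kτ)) = 1 / (1 − 0.3846) = 1.625
Steady-state peak = C₀ × R = 105 × 1.625 = 170.6 mg/L

170 mg/L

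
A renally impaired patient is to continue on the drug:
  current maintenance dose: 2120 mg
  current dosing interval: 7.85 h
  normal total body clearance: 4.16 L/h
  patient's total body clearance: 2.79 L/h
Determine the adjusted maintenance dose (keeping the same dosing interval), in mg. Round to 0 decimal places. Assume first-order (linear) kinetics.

To keep the same average steady-state level, dosing rate must scale with clearance.
CL ratio = 2.79 / 4.16 = 0.6707
New dose (same interval) = 2120 × 0.6707 = 1422 mg

1422 mg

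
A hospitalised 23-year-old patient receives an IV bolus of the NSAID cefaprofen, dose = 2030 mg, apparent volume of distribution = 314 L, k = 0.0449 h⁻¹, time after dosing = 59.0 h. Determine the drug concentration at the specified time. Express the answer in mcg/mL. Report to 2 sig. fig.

0.46 mcg/mL

C₀ = Dose / Vd = 2030 / 314 = 6.465 mg/L
C = C₀ · e^(−k·t) = 6.465 × e^(−0.04490 × 59.0)
  = 6.465 × 0.07071 = 0.4571 mg/L
(0.4571 mg/L = 0.4571 mcg/mL)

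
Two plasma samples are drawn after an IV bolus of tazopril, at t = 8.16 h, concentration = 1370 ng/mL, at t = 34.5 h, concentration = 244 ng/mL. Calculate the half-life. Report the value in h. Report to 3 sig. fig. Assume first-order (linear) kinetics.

10.6 h

k = ln(C₁/C₂) / (t₂ − t₁) = ln(1370/244) / (34.5 − 8.16)
  = 1.725 / 26.34 = 0.06549 h⁻¹
t½ = ln2 / k = 0.693147 / 0.06549 = 10.58 h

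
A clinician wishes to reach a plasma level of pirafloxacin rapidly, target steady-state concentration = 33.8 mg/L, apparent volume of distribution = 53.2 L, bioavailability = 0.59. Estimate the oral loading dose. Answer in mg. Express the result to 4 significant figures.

3048 mg

LD = Css × Vd / F = 33.8 × 53.2 / 0.59 = 3048 mg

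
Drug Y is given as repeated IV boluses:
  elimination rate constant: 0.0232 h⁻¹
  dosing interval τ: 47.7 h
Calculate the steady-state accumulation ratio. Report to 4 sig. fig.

1.494

e^(−kτ) = e^(−0.02320 × 47.7) = 0.3307
Accumulation ratio R = 1 / (1 − e^(−kτ)) = 1 / (1 − 0.3307) = 1.494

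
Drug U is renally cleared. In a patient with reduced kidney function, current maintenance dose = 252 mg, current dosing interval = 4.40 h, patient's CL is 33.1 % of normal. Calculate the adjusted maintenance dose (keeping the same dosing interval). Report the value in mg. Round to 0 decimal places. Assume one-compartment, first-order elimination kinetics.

83 mg

To keep the same average steady-state level, dosing rate must scale with clearance.
CL ratio = 33.1 / 100 = 0.3310
New dose (same interval) = 252 × 0.3310 = 83.41 mg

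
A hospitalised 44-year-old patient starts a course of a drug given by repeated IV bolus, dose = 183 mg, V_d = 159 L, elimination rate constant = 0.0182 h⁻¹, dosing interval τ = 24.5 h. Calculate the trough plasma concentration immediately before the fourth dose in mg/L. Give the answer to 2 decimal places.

1.51 mg/L

C₀ per dose = Dose / Vd = 183 / 159 = 1.151 mg/L
Fraction remaining after one interval: r = e^(−kτ) = e^(−0.01820 × 24.5) = 0.6402
Before dose 4, 3 doses have been given (aged 1τ, 2τ, 3τ).
C_trough = C₀ × (r + r² + … + r^3) = C₀ × r(1−r^3)/(1−r)
        = 1.151 × 0.6402 × (1 − 0.2624) / (1 − 0.6402) = 1.511 mg/L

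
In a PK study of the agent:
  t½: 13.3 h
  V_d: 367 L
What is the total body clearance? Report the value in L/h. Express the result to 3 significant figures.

19.1 L/h

k = ln2 / t½ = 0.693147 / 13.3 = 0.05212 h⁻¹
CL = k × Vd = 0.05212 × 367 = 19.13 L/h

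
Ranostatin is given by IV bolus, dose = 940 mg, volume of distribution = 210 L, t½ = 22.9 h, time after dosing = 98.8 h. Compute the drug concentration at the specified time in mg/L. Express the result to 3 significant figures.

C₀ = Dose / Vd = 940.0 / 210 = 4.476 mg/L
k = ln2 / t½ = 0.693147 / 22.9 = 0.03027 h⁻¹
C = C₀ · e^(−k·t) = 4.476 × e^(−0.03027 × 98.8)
  = 4.476 × 0.05025 = 0.2249 mg/L

0.225 mg/L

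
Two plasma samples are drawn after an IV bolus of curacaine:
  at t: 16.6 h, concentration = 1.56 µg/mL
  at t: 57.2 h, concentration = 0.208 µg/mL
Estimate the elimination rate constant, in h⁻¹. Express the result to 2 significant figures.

k = ln(C₁/C₂) / (t₂ − t₁) = ln(1.56/0.208) / (57.2 − 16.6)
  = 2.015 / 40.60 = 0.04963 h⁻¹

0.050 h⁻¹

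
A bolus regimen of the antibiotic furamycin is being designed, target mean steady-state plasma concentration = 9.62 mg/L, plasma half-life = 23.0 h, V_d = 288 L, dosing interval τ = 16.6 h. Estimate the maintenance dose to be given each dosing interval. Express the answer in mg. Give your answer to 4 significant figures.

k = ln2 / t½ = 0.693147 / 23.0 = 0.03014 h⁻¹
CL = k × Vd = 0.03014 × 288 = 8.680 L/h
At steady state, Dose/τ = Css × CL.
Dose = Css × CL × τ = 9.62 × 8.680 × 16.6 = 1386 mg

1386 mg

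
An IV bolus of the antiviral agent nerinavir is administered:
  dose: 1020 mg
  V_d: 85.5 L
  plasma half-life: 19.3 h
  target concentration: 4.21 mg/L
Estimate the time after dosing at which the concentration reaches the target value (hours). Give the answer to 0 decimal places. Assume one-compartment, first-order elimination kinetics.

C₀ = Dose / Vd = 1020 / 85.5 = 11.93 mg/L
k = ln2 / t½ = 0.693147 / 19.3 = 0.03591 h⁻¹
t = ln(C₀ / C) / k = ln(11.93 / 4.21) / 0.03591
  = ln(2.834) / 0.03591 = 1.042 / 0.03591 = 29.02 h

29 h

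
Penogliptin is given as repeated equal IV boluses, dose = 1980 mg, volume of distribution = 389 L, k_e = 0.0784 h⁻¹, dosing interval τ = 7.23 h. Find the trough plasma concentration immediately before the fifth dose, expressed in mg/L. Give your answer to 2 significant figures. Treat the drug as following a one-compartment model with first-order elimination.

C₀ per dose = Dose / Vd = 1980 / 389 = 5.090 mg/L
Fraction remaining after one interval: r = e^(−kτ) = e^(−0.07840 × 7.23) = 0.5673
Before dose 5, 4 doses have been given (aged 1τ, 2τ, 3τ, 4τ).
C_trough = C₀ × (r + r² + … + r^4) = C₀ × r(1−r^4)/(1−r)
        = 5.090 × 0.5673 × (1 − 0.1036) / (1 − 0.5673) = 5.982 mg/L

6.0 mg/L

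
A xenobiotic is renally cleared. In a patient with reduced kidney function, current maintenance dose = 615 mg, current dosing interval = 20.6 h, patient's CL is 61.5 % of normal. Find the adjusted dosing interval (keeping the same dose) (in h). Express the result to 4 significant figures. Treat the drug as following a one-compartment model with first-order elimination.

To keep the same average steady-state level, dosing rate must scale with clearance.
CL ratio = 61.5 / 100 = 0.6150
New interval (same dose) = 20.6 / 0.6150 = 33.50 h

33.50 h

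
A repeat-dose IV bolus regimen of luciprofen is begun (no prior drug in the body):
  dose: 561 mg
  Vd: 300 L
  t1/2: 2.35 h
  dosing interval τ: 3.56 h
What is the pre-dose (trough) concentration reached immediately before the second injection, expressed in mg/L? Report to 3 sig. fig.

C₀ per dose = Dose / Vd = 561 / 300 = 1.870 mg/L
k = ln2 / t½ = 0.693147 / 2.35 = 0.2950 h⁻¹
Fraction remaining after one interval: r = e^(−kτ) = e^(−0.2950 × 3.56) = 0.3499
Before dose 2, 1 dose has been given (aged 1τ).
C_trough = C₀ × r = 1.870 × 0.3499 = 0.6543 mg/L

0.654 mg/L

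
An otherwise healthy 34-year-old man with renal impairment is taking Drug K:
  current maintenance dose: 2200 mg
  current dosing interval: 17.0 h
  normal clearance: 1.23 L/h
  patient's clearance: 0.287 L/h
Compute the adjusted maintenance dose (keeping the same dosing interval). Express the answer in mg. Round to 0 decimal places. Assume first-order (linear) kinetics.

513 mg

To keep the same average steady-state level, dosing rate must scale with clearance.
CL ratio = 0.287 / 1.23 = 0.2333
New dose (same interval) = 2200 × 0.2333 = 513.3 mg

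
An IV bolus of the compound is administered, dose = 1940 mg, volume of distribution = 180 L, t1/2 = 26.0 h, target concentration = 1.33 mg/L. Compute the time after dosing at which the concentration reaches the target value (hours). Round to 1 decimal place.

78.5 h

C₀ = Dose / Vd = 1940 / 180 = 10.78 mg/L
k = ln2 / t½ = 0.693147 / 26.0 = 0.02666 h⁻¹
t = ln(C₀ / C) / k = ln(10.78 / 1.33) / 0.02666
  = ln(8.105) / 0.02666 = 2.092 / 0.02666 = 78.47 h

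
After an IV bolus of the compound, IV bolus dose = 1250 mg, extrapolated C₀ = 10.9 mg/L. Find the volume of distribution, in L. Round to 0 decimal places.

115 L

Vd = Dose / C₀ = 1250 / 10.9 = 114.7 L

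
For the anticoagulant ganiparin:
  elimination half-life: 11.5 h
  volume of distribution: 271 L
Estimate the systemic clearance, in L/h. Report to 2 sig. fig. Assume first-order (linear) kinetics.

16 L/h

k = ln2 / t½ = 0.693147 / 11.5 = 0.06027 h⁻¹
CL = k × Vd = 0.06027 × 271 = 16.33 L/h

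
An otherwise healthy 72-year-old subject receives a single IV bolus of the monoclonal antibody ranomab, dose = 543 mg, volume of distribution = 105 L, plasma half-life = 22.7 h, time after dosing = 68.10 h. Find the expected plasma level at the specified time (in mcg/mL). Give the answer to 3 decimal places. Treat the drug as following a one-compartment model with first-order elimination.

0.646 mcg/mL

C₀ = Dose / Vd = 543.0 / 105 = 5.171 mg/L
k = ln2 / t½ = 0.693147 / 22.7 = 0.03054 h⁻¹
t / t½ = 68.10 / 22.7 = 3 half-lives
C = C₀ × (1/2)^3 = 5.171 × 0.1250 = 0.6464 mg/L
(0.6464 mg/L = 0.6464 mcg/mL)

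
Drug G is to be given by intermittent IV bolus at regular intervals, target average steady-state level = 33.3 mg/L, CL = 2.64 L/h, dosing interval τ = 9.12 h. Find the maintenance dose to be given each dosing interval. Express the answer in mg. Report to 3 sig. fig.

At steady state, Dose/τ = Css × CL.
Dose = Css × CL × τ = 33.3 × 2.640 × 9.12 = 801.8 mg

802 mg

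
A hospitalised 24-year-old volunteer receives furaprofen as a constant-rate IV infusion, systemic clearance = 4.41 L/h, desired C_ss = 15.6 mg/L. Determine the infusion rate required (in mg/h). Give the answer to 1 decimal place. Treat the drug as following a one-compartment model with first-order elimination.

68.8 mg/h

At steady state, infusion rate R₀ = Css × CL = 15.6 × 4.410 = 68.80 mg/h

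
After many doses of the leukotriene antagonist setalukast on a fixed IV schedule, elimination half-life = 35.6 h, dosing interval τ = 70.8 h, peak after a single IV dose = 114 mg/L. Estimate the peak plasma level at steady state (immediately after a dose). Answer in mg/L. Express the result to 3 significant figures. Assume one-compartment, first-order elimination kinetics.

152 mg/L

k = ln2 / t½ = 0.693147 / 35.6 = 0.01947 h⁻¹
e^(−kτ) = e^(−0.01947 × 70.8) = 0.2520
Accumulation ratio R = 1 / (1 − e^(−kτ)) = 1 / (1 − 0.2520) = 1.337
Steady-state peak = C₀ × R = 114 × 1.337 = 152.4 mg/L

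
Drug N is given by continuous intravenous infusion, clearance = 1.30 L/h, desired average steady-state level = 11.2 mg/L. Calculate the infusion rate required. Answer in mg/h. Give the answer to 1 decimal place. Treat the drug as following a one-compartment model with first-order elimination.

14.6 mg/h

At steady state, infusion rate R₀ = Css × CL = 11.2 × 1.300 = 14.56 mg/h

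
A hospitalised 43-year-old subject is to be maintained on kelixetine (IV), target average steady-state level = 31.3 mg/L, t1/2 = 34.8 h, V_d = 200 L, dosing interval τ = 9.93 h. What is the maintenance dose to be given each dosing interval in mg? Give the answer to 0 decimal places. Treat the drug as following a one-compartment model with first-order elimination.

1238 mg

k = ln2 / t½ = 0.693147 / 34.8 = 0.01992 h⁻¹
CL = k × Vd = 0.01992 × 200 = 3.984 L/h
At steady state, Dose/τ = Css × CL.
Dose = Css × CL × τ = 31.3 × 3.984 × 9.93 = 1238 mg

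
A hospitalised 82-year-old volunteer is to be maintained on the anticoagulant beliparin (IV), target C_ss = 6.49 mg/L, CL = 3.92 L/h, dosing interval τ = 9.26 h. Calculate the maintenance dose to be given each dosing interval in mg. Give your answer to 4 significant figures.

235.6 mg

At steady state, Dose/τ = Css × CL.
Dose = Css × CL × τ = 6.49 × 3.920 × 9.26 = 235.6 mg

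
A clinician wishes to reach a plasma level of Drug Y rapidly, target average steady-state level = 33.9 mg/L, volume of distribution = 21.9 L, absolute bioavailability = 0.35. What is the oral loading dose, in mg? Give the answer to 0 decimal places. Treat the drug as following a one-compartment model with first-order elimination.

2121 mg

LD = Css × Vd / F = 33.9 × 21.9 / 0.35 = 2121 mg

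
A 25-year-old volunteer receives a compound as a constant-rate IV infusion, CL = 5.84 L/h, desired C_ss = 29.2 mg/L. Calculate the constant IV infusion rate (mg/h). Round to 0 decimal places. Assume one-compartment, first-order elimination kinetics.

171 mg/h

At steady state, infusion rate R₀ = Css × CL = 29.2 × 5.840 = 170.5 mg/h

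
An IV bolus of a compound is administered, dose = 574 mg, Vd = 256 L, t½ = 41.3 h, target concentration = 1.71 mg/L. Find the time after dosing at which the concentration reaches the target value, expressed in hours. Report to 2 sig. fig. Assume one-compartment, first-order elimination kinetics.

C₀ = Dose / Vd = 574.0 / 256 = 2.242 mg/L
k = ln2 / t½ = 0.693147 / 41.3 = 0.01678 h⁻¹
t = ln(C₀ / C) / k = ln(2.242 / 1.71) / 0.01678
  = ln(1.311) / 0.01678 = 0.2708 / 0.01678 = 16.14 h

16 h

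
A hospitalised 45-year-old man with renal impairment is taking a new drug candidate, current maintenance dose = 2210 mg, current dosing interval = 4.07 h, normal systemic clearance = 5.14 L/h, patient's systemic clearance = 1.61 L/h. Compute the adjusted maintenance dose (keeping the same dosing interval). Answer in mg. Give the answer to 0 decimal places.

To keep the same average steady-state level, dosing rate must scale with clearance.
CL ratio = 1.61 / 5.14 = 0.3132
New dose (same interval) = 2210 × 0.3132 = 692.2 mg

692 mg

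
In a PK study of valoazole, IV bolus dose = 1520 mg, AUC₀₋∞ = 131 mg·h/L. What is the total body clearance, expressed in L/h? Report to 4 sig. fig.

11.60 L/h

CL = Dose / AUC = 1520 / 131 = 11.60 L/h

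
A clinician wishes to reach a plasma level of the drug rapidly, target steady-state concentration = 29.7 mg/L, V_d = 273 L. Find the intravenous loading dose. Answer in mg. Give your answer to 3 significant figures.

8110 mg

LD = Css × Vd = 29.7 × 273 = 8108 mg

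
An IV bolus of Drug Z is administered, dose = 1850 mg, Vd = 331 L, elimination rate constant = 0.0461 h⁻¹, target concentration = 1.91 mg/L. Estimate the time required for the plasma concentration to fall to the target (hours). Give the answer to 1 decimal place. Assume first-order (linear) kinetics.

23.3 h

C₀ = Dose / Vd = 1850 / 331 = 5.589 mg/L
t = ln(C₀ / C) / k = ln(5.589 / 1.91) / 0.04610
  = ln(2.926) / 0.04610 = 1.074 / 0.04610 = 23.30 h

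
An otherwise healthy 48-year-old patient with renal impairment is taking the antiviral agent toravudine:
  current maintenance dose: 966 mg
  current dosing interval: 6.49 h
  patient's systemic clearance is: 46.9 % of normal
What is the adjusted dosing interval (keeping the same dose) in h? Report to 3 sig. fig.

13.8 h

To keep the same average steady-state level, dosing rate must scale with clearance.
CL ratio = 46.9 / 100 = 0.4690
New interval (same dose) = 6.49 / 0.4690 = 13.84 h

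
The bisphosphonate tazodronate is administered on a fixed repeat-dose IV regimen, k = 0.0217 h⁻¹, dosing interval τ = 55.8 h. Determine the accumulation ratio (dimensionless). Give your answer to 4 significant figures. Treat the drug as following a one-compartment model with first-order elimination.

1.424

e^(−kτ) = e^(−0.02170 × 55.8) = 0.2979
Accumulation ratio R = 1 / (1 − e^(−kτ)) = 1 / (1 − 0.2979) = 1.424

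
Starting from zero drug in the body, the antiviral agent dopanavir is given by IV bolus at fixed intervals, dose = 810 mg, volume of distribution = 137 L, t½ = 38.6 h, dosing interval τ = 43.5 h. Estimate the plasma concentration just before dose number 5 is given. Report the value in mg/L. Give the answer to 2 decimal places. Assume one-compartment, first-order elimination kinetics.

C₀ per dose = Dose / Vd = 810 / 137 = 5.912 mg/L
k = ln2 / t½ = 0.693147 / 38.6 = 0.01796 h⁻¹
Fraction remaining after one interval: r = e^(−kτ) = e^(−0.01796 × 43.5) = 0.4578
Before dose 5, 4 doses have been given (aged 1τ, 2τ, 3τ, 4τ).
C_trough = C₀ × (r + r² + … + r^4) = C₀ × r(1−r^4)/(1−r)
        = 5.912 × 0.4578 × (1 − 0.04392) / (1 − 0.4578) = 4.772 mg/L

4.77 mg/L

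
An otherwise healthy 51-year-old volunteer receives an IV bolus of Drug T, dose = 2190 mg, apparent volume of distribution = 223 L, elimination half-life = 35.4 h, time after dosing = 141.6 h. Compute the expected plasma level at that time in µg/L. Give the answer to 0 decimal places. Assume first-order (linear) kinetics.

C₀ = Dose / Vd = 2190 / 223 = 9.821 mg/L
k = ln2 / t½ = 0.693147 / 35.4 = 0.01958 h⁻¹
t / t½ = 141.6 / 35.4 = 4 half-lives
C = C₀ × (1/2)^4 = 9.821 × 0.06250 = 0.6138 mg/L
Convert: 0.6138 mg/L × 1000 = 613.8 µg/L

614 µg/L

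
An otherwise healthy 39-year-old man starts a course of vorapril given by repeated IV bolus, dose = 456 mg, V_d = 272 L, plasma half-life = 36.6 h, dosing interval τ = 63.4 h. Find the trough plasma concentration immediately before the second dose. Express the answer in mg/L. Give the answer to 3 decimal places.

C₀ per dose = Dose / Vd = 456 / 272 = 1.676 mg/L
k = ln2 / t½ = 0.693147 / 36.6 = 0.01894 h⁻¹
Fraction remaining after one interval: r = e^(−kτ) = e^(−0.01894 × 63.4) = 0.3010
Before dose 2, 1 dose has been given (aged 1τ).
C_trough = C₀ × r = 1.676 × 0.3010 = 0.5045 mg/L

0.505 mg/L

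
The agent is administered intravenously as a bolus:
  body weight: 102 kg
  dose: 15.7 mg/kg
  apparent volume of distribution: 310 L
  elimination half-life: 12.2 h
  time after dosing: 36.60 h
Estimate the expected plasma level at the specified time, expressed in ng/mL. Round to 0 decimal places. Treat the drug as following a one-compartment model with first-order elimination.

Total dose = 15.7 × 102 = 1601 mg
C₀ = Dose / Vd = 1601 / 310 = 5.165 mg/L
k = ln2 / t½ = 0.693147 / 12.2 = 0.05682 h⁻¹
t / t½ = 36.60 / 12.2 = 3 half-lives
C = C₀ × (1/2)^3 = 5.165 × 0.1250 = 0.6456 mg/L
Convert: 0.6456 mg/L × 1000 = 645.6 ng/mL

646 ng/mL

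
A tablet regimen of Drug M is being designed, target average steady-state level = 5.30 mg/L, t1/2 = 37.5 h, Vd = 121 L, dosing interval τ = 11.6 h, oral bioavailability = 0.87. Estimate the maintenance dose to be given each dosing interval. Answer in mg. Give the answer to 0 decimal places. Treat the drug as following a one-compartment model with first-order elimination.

158 mg

k = ln2 / t½ = 0.693147 / 37.5 = 0.01848 h⁻¹
CL = k × Vd = 0.01848 × 121 = 2.236 L/h
At steady state, F × (Dose/τ) = Css × CL.
Dose = Css × CL × τ / F = 5.30 × 2.236 × 11.6 / 0.87 = 158.0 mg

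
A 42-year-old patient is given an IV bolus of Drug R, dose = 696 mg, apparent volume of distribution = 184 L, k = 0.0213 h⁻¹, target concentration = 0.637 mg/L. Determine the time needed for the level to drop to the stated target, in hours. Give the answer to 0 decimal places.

C₀ = Dose / Vd = 696.0 / 184 = 3.783 mg/L
t = ln(C₀ / C) / k = ln(3.783 / 0.637) / 0.02130
  = ln(5.939) / 0.02130 = 1.782 / 0.02130 = 83.66 h

84 h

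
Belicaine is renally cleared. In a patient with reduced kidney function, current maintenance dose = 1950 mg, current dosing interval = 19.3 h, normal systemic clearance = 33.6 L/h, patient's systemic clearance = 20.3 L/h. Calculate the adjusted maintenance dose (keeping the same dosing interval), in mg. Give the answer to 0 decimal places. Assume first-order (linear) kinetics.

1178 mg

To keep the same average steady-state level, dosing rate must scale with clearance.
CL ratio = 20.3 / 33.6 = 0.6042
New dose (same interval) = 1950 × 0.6042 = 1178 mg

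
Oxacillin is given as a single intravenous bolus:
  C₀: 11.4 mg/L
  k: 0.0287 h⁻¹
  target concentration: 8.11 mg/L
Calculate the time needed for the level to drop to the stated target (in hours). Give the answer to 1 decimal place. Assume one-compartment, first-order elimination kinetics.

11.9 h

t = ln(C₀ / C) / k = ln(11.40 / 8.11) / 0.02870
  = ln(1.406) / 0.02870 = 0.3407 / 0.02870 = 11.87 h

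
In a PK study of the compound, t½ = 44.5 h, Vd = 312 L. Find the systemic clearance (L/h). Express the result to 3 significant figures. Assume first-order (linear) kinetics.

k = ln2 / t½ = 0.693147 / 44.5 = 0.01558 h⁻¹
CL = k × Vd = 0.01558 × 312 = 4.861 L/h

4.86 L/h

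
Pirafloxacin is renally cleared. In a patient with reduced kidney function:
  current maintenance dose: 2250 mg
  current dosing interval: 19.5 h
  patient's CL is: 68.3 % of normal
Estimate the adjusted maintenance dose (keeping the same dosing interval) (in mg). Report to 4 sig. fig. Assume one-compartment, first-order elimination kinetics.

1537 mg

To keep the same average steady-state level, dosing rate must scale with clearance.
CL ratio = 68.3 / 100 = 0.6830
New dose (same interval) = 2250 × 0.6830 = 1537 mg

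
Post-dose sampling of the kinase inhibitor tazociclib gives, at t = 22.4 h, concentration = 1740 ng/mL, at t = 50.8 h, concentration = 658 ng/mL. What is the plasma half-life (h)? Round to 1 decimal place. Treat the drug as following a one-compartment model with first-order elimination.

20.2 h

k = ln(C₁/C₂) / (t₂ − t₁) = ln(1740/658) / (50.8 − 22.4)
  = 0.9724 / 28.40 = 0.03424 h⁻¹
t½ = ln2 / k = 0.693147 / 0.03424 = 20.24 h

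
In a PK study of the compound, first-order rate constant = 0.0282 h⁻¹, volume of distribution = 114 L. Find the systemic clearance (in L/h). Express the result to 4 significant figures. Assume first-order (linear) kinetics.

3.215 L/h

CL = k × Vd = 0.0282 × 114 = 3.215 L/h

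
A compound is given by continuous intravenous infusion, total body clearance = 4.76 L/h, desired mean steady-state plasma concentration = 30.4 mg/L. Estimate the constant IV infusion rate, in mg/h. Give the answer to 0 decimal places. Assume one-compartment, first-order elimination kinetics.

145 mg/h

At steady state, infusion rate R₀ = Css × CL = 30.4 × 4.760 = 144.7 mg/h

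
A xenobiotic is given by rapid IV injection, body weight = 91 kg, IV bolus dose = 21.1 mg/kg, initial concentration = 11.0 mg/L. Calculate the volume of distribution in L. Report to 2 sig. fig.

Dose = 21.1 × 91 = 1920 mg
Vd = Dose / C₀ = 1920 / 11.0 = 174.5 L

170 L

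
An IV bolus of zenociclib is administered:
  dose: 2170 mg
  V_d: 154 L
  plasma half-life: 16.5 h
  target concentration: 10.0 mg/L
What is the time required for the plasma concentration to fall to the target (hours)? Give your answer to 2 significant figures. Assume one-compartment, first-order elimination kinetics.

C₀ = Dose / Vd = 2170 / 154 = 14.09 mg/L
k = ln2 / t½ = 0.693147 / 16.5 = 0.04201 h⁻¹
t = ln(C₀ / C) / k = ln(14.09 / 10.0) / 0.04201
  = ln(1.409) / 0.04201 = 0.3429 / 0.04201 = 8.162 h

8.2 h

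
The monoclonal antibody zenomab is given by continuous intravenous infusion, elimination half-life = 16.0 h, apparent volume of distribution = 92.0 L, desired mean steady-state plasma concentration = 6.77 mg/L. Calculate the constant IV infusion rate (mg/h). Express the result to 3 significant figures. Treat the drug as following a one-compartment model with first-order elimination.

27.0 mg/h

k = ln2 / t½ = 0.693147 / 16.0 = 0.04332 h⁻¹
CL = k × Vd = 0.04332 × 92.0 = 3.985 L/h
At steady state, infusion rate R₀ = Css × CL = 6.77 × 3.985 = 26.98 mg/h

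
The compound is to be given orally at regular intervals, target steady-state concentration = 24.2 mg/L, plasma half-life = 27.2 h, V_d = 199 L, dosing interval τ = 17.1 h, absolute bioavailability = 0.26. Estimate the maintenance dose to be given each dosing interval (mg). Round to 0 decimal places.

8071 mg

k = ln2 / t½ = 0.693147 / 27.2 = 0.02548 h⁻¹
CL = k × Vd = 0.02548 × 199 = 5.071 L/h
At steady state, F × (Dose/τ) = Css × CL.
Dose = Css × CL × τ / F = 24.2 × 5.071 × 17.1 / 0.26 = 8071 mg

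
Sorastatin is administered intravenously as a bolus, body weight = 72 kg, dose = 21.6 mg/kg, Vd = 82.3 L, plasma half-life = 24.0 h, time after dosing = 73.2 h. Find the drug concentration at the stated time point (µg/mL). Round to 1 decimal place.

2.3 µg/mL

Total dose = 21.6 × 72 = 1555 mg
C₀ = Dose / Vd = 1555 / 82.3 = 18.89 mg/L
k = ln2 / t½ = 0.693147 / 24.0 = 0.02888 h⁻¹
C = C₀ · e^(−k·t) = 18.89 × e^(−0.02888 × 73.2)
  = 18.89 × 0.1208 = 2.282 mg/L
(2.282 mg/L = 2.282 µg/mL)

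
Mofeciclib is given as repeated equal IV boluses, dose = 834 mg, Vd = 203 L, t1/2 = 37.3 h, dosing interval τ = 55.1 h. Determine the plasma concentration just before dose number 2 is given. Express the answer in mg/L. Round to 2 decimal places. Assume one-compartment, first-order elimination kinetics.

C₀ per dose = Dose / Vd = 834 / 203 = 4.108 mg/L
k = ln2 / t½ = 0.693147 / 37.3 = 0.01858 h⁻¹
Fraction remaining after one interval: r = e^(−kτ) = e^(−0.01858 × 55.1) = 0.3592
Before dose 2, 1 dose has been given (aged 1τ).
C_trough = C₀ × r = 4.108 × 0.3592 = 1.476 mg/L

1.48 mg/L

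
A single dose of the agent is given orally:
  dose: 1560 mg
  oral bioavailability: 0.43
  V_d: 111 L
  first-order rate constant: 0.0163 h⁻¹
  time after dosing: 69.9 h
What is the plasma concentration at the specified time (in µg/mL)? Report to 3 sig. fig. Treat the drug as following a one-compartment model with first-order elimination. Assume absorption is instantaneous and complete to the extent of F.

1.93 µg/mL

Amount reaching circulation = F × Dose = 0.43 × 1560 = 670.8 mg
C₀ = F·Dose / Vd = 670.8 / 111 = 6.043 mg/L
C = C₀ · e^(−k·t) = 6.043 × e^(−0.01630 × 69.9)
  = 6.043 × 0.3200 = 1.934 mg/L
(1.934 mg/L = 1.934 µg/mL)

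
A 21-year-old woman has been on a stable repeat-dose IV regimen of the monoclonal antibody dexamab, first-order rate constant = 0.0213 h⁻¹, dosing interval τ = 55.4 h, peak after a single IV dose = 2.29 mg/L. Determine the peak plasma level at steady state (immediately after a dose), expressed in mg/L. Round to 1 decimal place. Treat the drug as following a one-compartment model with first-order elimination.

3.3 mg/L

e^(−kτ) = e^(−0.02130 × 55.4) = 0.3073
Accumulation ratio R = 1 / (1 − e^(−kτ)) = 1 / (1 − 0.3073) = 1.444
Steady-state peak = C₀ × R = 2.29 × 1.444 = 3.307 mg/L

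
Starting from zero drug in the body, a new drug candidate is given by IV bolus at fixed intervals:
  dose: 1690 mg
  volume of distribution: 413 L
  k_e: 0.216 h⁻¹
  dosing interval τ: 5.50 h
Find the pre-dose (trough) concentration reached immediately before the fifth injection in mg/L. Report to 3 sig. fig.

1.78 mg/L

C₀ per dose = Dose / Vd = 1690 / 413 = 4.092 mg/L
Fraction remaining after one interval: r = e^(−kτ) = e^(−0.2160 × 5.50) = 0.3048
Before dose 5, 4 doses have been given (aged 1τ, 2τ, 3τ, 4τ).
C_trough = C₀ × (r + r² + … + r^4) = C₀ × r(1−r^4)/(1−r)
        = 4.092 × 0.3048 × (1 − 0.008631) / (1 − 0.3048) = 1.779 mg/L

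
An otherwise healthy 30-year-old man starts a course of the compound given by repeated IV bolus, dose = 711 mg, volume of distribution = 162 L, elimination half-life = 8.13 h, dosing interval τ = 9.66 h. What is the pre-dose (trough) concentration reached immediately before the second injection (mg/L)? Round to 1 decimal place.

C₀ per dose = Dose / Vd = 711 / 162 = 4.389 mg/L
k = ln2 / t½ = 0.693147 / 8.13 = 0.08526 h⁻¹
Fraction remaining after one interval: r = e^(−kτ) = e^(−0.08526 × 9.66) = 0.4388
Before dose 2, 1 dose has been given (aged 1τ).
C_trough = C₀ × r = 4.389 × 0.4388 = 1.926 mg/L

1.9 mg/L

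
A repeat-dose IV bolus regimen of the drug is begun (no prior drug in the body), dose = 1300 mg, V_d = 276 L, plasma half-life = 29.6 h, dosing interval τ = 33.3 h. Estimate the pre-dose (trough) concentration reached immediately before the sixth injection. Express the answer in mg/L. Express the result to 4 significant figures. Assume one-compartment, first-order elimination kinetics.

C₀ per dose = Dose / Vd = 1300 / 276 = 4.710 mg/L
k = ln2 / t½ = 0.693147 / 29.6 = 0.02342 h⁻¹
Fraction remaining after one interval: r = e^(−kτ) = e^(−0.02342 × 33.3) = 0.4585
Before dose 6, 5 doses have been given (aged 1τ, 2τ, 3τ, 4τ, 5τ).
C_trough = C₀ × (r + r² + … + r^5) = C₀ × r(1−r^5)/(1−r)
        = 4.710 × 0.4585 × (1 − 0.02026) / (1 − 0.4585) = 3.907 mg/L

3.907 mg/L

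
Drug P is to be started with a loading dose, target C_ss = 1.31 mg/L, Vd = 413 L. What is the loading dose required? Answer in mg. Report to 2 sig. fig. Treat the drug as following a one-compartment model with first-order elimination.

LD = Css × Vd = 1.31 × 413 = 541.0 mg

540 mg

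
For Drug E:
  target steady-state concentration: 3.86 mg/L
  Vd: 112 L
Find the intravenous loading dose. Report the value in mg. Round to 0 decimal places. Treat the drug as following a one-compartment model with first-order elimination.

432 mg

LD = Css × Vd = 3.86 × 112 = 432.3 mg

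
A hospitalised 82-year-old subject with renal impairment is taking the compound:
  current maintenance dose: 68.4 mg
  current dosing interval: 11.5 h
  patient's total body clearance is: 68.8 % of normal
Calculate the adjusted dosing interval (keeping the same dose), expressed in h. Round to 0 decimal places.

To keep the same average steady-state level, dosing rate must scale with clearance.
CL ratio = 68.8 / 100 = 0.6880
New interval (same dose) = 11.5 / 0.6880 = 16.72 h

17 h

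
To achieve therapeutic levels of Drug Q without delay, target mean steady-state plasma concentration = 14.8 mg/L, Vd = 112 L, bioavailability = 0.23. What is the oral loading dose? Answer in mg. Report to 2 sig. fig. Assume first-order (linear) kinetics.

LD = Css × Vd / F = 14.8 × 112 / 0.23 = 7207 mg

7200 mg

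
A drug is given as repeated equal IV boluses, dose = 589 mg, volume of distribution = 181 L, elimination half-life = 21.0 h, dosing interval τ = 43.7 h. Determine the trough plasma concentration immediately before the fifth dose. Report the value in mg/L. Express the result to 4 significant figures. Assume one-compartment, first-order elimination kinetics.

C₀ per dose = Dose / Vd = 589 / 181 = 3.254 mg/L
k = ln2 / t½ = 0.693147 / 21.0 = 0.03301 h⁻¹
Fraction remaining after one interval: r = e^(−kτ) = e^(−0.03301 × 43.7) = 0.2363
Before dose 5, 4 doses have been given (aged 1τ, 2τ, 3τ, 4τ).
C_trough = C₀ × (r + r² + … + r^4) = C₀ × r(1−r^4)/(1−r)
        = 3.254 × 0.2363 × (1 − 0.003118) / (1 − 0.2363) = 1.004 mg/L

1.004 mg/L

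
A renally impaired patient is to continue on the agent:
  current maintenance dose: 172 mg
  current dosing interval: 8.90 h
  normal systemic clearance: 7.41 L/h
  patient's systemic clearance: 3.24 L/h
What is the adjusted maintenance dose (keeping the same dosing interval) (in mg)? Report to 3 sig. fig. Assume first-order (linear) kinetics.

To keep the same average steady-state level, dosing rate must scale with clearance.
CL ratio = 3.24 / 7.41 = 0.4372
New dose (same interval) = 172 × 0.4372 = 75.20 mg

75.2 mg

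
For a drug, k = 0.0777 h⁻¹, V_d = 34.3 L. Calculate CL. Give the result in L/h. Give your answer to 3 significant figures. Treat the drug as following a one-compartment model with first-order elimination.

2.67 L/h

CL = k × Vd = 0.0777 × 34.3 = 2.665 L/h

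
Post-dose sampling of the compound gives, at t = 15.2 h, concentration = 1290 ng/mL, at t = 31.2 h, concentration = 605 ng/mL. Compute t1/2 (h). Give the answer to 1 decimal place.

14.6 h

k = ln(C₁/C₂) / (t₂ − t₁) = ln(1290/605) / (31.2 − 15.2)
  = 0.7572 / 16.00 = 0.04733 h⁻¹
t½ = ln2 / k = 0.693147 / 0.04733 = 14.64 h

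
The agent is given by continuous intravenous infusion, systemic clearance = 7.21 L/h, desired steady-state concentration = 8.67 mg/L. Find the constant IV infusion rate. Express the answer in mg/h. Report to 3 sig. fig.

62.5 mg/h

At steady state, infusion rate R₀ = Css × CL = 8.67 × 7.210 = 62.51 mg/h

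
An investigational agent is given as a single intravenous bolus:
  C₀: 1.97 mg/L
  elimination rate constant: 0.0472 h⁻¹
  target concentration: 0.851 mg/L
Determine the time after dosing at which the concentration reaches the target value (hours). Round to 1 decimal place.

t = ln(C₀ / C) / k = ln(1.970 / 0.851) / 0.04720
  = ln(2.315) / 0.04720 = 0.8394 / 0.04720 = 17.78 h

17.8 h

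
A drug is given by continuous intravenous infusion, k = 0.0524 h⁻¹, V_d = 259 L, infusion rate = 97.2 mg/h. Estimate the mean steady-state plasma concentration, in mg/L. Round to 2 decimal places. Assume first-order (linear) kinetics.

7.16 mg/L

CL = k × Vd = 0.05240 × 259 = 13.57 L/h
At steady state Css = R₀ / CL = 97.2 / 13.57 = 7.163 mg/L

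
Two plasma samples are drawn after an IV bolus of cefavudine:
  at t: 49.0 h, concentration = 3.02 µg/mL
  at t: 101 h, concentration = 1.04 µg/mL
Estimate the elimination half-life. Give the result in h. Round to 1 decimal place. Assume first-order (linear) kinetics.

k = ln(C₁/C₂) / (t₂ − t₁) = ln(3.02/1.04) / (101 − 49.0)
  = 1.066 / 52.00 = 0.02050 h⁻¹
t½ = ln2 / k = 0.693147 / 0.02050 = 33.81 h

33.8 h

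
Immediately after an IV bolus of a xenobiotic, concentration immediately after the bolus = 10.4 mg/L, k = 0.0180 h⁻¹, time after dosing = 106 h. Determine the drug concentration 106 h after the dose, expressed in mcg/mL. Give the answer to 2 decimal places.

C = C₀ · e^(−k·t) = 10.40 × e^(−0.01800 × 106)
  = 10.40 × 0.1484 = 1.543 mg/L
(1.543 mg/L = 1.543 mcg/mL)

1.54 mcg/mL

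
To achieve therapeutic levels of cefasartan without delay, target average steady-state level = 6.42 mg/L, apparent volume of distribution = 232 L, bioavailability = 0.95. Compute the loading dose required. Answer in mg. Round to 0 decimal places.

1568 mg

LD = Css × Vd / F = 6.42 × 232 / 0.95 = 1568 mg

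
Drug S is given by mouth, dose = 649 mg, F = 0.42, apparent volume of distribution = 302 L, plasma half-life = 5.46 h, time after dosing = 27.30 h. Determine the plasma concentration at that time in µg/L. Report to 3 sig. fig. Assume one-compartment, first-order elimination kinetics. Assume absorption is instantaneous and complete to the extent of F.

28.2 µg/L

Amount reaching circulation = F × Dose = 0.42 × 649.0 = 272.6 mg
C₀ = F·Dose / Vd = 272.6 / 302 = 0.9026 mg/L
k = ln2 / t½ = 0.693147 / 5.46 = 0.1270 h⁻¹
t / t½ = 27.30 / 5.46 = 5 half-lives
C = C₀ × (1/2)^5 = 0.9026 × 0.03125 = 0.02821 mg/L
Convert: 0.02821 mg/L × 1000 = 28.21 µg/L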